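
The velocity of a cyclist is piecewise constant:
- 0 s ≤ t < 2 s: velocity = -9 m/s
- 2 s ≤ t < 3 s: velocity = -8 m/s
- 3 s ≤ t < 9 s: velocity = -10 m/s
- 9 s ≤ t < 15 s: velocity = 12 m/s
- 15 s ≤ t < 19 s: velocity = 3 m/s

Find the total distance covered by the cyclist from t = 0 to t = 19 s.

170 m

Total distance travelled is ∫|v| dt — sum the magnitudes of each area piece.
0–2 s: |-9| × 2 = 18 m
2–3 s: |-8| × 1 = 8 m
3–9 s: |-10| × 6 = 60 m
9–15 s: |12| × 6 = 72 m
15–19 s: |3| × 4 = 12 m
Total distance = 170 m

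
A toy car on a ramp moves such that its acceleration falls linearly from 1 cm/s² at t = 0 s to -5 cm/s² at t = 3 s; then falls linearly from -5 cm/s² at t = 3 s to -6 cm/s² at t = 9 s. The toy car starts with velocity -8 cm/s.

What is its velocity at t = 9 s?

-47 cm/s

Δv equals the area under the a-t graph; then v = v₀ + Δv.
0–3 s: ½(1 + -5)(3) = -6 cm/s
3–9 s: ½(-5 + -6)(6) = -33 cm/s
Δv = -39 cm/s, so v(9) = -8 + (-39) = -47 cm/s.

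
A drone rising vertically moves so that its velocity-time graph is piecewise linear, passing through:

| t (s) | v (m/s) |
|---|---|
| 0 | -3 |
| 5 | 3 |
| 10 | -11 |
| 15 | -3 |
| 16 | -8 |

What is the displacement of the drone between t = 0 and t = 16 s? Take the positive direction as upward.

-60.5 m

Net displacement equals the area under the velocity-time graph (areas below the axis count negative).
0–5 s: ½(-3 + 3)(5) = 0 m
5–10 s: ½(3 + -11)(5) = -20 m
10–15 s: ½(-11 + -3)(5) = -35 m
15–16 s: ½(-3 + -8)(1) = -5.5 m
Net displacement = -60.5 m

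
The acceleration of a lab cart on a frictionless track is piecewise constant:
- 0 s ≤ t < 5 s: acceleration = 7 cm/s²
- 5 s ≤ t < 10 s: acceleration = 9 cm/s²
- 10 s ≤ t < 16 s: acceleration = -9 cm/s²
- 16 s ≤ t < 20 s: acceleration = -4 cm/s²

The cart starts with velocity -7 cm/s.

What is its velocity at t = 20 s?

Δv equals the area under the a-t graph; then v = v₀ + Δv.
0–5 s: 7 × 5 = 35 cm/s
5–10 s: 9 × 5 = 45 cm/s
10–16 s: -9 × 6 = -54 cm/s
16–20 s: -4 × 4 = -16 cm/s
Δv = 10 cm/s, so v(20) = -7 + (10) = 3 cm/s.

3 cm/s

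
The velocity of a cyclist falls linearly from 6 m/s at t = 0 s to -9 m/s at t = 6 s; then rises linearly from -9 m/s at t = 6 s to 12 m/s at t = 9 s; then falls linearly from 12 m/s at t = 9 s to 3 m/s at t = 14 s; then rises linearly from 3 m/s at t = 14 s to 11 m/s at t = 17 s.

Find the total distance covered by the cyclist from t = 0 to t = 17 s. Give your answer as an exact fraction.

Total distance travelled is ∫|v| dt — sum the magnitudes of each area piece.
0–6 s: v = 0 at t = 2.4 s; triangle areas 7.2 + 16.2 = 23.4 m
6–9 s: v = 0 at t = 51/7 s; triangle areas 81/14 + 72/7 = 225/14 m
9–14 s: |½(12 + 3)(5)| = 37.5 m
14–17 s: |½(3 + 11)(3)| = 21 m
Total distance = 3429/35 m

3429/35 m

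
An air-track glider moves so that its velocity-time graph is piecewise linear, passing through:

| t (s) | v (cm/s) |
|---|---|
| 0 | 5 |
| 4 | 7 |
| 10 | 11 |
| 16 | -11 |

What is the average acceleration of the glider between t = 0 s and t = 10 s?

Average acceleration = Δv/Δt = (11 − 5)/(10 − 0) = 0.6 cm/s².

0.6 cm/s²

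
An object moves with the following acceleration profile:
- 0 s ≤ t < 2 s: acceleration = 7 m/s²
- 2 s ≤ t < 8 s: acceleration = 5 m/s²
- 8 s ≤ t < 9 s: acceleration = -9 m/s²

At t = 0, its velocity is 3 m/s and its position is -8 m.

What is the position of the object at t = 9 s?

246.5 m

On each constant-a segment, Δv = aΔt and Δx = v₀Δt + ½aΔt²; chain segment to segment.
0–2 s: v starts 3 m/s; Δx = 3·2 + ½·7·2² = 20 m; v ends 17 m/s.
2–8 s: v starts 17 m/s; Δx = 17·6 + ½·5·6² = 192 m; v ends 47 m/s.
8–9 s: v starts 47 m/s; Δx = 47·1 + ½·-9·1² = 42.5 m; v ends 38 m/s.
x(9) = -8 + Σ Δx = 246.5 m.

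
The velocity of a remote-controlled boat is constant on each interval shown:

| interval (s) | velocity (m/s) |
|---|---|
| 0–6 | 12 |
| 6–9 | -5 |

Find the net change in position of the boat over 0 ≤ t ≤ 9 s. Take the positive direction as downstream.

57 m

Displacement is the signed area under the v-t curve.
0–6 s: 12 × 6 = 72 m
6–9 s: -5 × 3 = -15 m
Net displacement = 57 m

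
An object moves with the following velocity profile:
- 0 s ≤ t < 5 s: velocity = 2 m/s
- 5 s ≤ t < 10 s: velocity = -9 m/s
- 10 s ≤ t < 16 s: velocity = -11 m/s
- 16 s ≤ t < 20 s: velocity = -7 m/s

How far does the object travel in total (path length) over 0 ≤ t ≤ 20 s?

Distance (not displacement) is the total path length: add the absolute areas under v-t.
0–5 s: |2| × 5 = 10 m
5–10 s: |-9| × 5 = 45 m
10–16 s: |-11| × 6 = 66 m
16–20 s: |-7| × 4 = 28 m
Total distance = 149 m

149 m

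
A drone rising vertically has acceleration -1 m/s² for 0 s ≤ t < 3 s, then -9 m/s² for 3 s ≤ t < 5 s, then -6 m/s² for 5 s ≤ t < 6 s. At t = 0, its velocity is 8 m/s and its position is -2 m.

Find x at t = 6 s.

On each constant-a segment, Δv = aΔt and Δx = v₀Δt + ½aΔt²; chain segment to segment.
0–3 s: v starts 8 m/s; Δx = 8·3 + ½·-1·3² = 19.5 m; v ends 5 m/s.
3–5 s: v starts 5 m/s; Δx = 5·2 + ½·-9·2² = -8 m; v ends -13 m/s.
5–6 s: v starts -13 m/s; Δx = -13·1 + ½·-6·1² = -16 m; v ends -19 m/s.
x(6) = -2 + Σ Δx = -6.5 m.

-6.5 m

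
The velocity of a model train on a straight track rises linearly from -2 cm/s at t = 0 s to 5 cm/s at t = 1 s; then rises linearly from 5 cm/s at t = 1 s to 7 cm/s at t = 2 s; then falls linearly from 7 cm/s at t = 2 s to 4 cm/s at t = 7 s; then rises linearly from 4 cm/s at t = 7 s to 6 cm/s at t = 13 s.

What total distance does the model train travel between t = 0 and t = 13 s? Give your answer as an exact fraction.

Distance (not displacement) is the total path length: add the absolute areas under v-t.
0–1 s: v = 0 at t = 2/7 s; triangle areas 2/7 + 25/14 = 29/14 cm
1–2 s: |½(5 + 7)(1)| = 6 cm
2–7 s: |½(7 + 4)(5)| = 27.5 cm
7–13 s: |½(4 + 6)(6)| = 30 cm
Total distance = 459/7 cm

459/7 cm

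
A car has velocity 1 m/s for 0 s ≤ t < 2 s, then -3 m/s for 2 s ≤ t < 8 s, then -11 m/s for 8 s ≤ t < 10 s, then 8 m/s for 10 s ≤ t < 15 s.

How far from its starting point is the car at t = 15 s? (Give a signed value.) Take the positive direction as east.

Net displacement equals the area under the velocity-time graph (areas below the axis count negative).
0–2 s: 1 × 2 = 2 m
2–8 s: -3 × 6 = -18 m
8–10 s: -11 × 2 = -22 m
10–15 s: 8 × 5 = 40 m
Net displacement = 2 m

2 m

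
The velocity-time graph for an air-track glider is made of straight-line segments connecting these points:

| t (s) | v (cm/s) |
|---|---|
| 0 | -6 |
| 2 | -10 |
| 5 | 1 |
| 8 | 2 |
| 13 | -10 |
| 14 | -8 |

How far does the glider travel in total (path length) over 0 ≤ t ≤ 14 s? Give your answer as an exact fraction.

2143/33 cm

Distance (not displacement) is the total path length: add the absolute areas under v-t.
0–2 s: |½(-6 + -10)(2)| = 16 cm
2–5 s: v = 0 at t = 52/11 s; triangle areas 150/11 + 3/22 = 303/22 cm
5–8 s: |½(1 + 2)(3)| = 4.5 cm
8–13 s: v = 0 at t = 53/6 s; triangle areas 5/6 + 125/6 = 65/3 cm
13–14 s: |½(-10 + -8)(1)| = 9 cm
Total distance = 2143/33 cm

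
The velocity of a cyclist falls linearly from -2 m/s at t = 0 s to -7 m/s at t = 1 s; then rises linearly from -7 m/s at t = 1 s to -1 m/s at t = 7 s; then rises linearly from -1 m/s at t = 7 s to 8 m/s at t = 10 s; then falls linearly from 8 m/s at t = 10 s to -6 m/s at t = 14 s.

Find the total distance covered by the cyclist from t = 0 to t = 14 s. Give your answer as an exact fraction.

1126/21 m

Total distance travelled is ∫|v| dt — sum the magnitudes of each area piece.
0–1 s: |½(-2 + -7)(1)| = 4.5 m
1–7 s: |½(-7 + -1)(6)| = 24 m
7–10 s: v = 0 at t = 22/3 s; triangle areas 1/6 + 32/3 = 65/6 m
10–14 s: v = 0 at t = 86/7 s; triangle areas 64/7 + 36/7 = 100/7 m
Total distance = 1126/21 m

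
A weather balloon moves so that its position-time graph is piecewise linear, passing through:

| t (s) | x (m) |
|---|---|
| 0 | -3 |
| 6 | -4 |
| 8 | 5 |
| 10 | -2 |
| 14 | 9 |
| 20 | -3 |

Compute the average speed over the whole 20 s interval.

Average speed = (total path length)/(elapsed time); on a piecewise-linear x-t graph the path length is Σ|Δx|.
0–6 s: |Δx| = |-4 − -3| = 1 m
6–8 s: |Δx| = |5 − -4| = 9 m
8–10 s: |Δx| = |-2 − 5| = 7 m
10–14 s: |Δx| = |9 − -2| = 11 m
14–20 s: |Δx| = |-3 − 9| = 12 m
Total path = 40 m; average speed = 40/20 = 2 m/s.

2 m/s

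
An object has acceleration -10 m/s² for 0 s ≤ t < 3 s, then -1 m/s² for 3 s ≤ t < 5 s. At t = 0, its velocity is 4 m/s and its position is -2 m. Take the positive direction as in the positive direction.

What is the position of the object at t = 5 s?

-89 m

On each constant-a segment, Δv = aΔt and Δx = v₀Δt + ½aΔt²; chain segment to segment.
0–3 s: v starts 4 m/s; Δx = 4·3 + ½·-10·3² = -33 m; v ends -26 m/s.
3–5 s: v starts -26 m/s; Δx = -26·2 + ½·-1·2² = -54 m; v ends -28 m/s.
x(5) = -2 + Σ Δx = -89 m.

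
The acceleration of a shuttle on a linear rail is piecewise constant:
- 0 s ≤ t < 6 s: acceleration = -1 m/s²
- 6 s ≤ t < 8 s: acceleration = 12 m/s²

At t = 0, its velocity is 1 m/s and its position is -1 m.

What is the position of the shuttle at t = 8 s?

On each constant-a segment, Δv = aΔt and Δx = v₀Δt + ½aΔt²; chain segment to segment.
0–6 s: v starts 1 m/s; Δx = 1·6 + ½·-1·6² = -12 m; v ends -5 m/s.
6–8 s: v starts -5 m/s; Δx = -5·2 + ½·12·2² = 14 m; v ends 19 m/s.
x(8) = -1 + Σ Δx = 1 m.

1 m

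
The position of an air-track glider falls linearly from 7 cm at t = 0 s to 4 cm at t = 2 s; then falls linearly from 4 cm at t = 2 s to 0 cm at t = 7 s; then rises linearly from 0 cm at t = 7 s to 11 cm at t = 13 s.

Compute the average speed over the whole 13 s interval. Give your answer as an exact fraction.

Average speed = (total path length)/(elapsed time); on a piecewise-linear x-t graph the path length is Σ|Δx|.
0–2 s: |Δx| = |4 − 7| = 3 cm
2–7 s: |Δx| = |0 − 4| = 4 cm
7–13 s: |Δx| = |11 − 0| = 11 cm
Total path = 18 cm; average speed = 18/13 = 18/13 cm/s.

18/13 cm/s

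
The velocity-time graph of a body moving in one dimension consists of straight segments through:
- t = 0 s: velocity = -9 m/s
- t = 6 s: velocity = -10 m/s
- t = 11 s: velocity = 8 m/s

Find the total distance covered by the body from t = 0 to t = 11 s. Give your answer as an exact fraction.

718/9 m

Total distance travelled is ∫|v| dt — sum the magnitudes of each area piece.
0–6 s: |½(-9 + -10)(6)| = 57 m
6–11 s: v = 0 at t = 79/9 s; triangle areas 125/9 + 80/9 = 205/9 m
Total distance = 718/9 m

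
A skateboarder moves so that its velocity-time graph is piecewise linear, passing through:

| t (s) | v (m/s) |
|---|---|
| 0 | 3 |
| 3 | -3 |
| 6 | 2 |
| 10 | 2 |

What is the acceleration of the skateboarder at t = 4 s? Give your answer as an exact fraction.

Acceleration is the slope of the v-t graph on 3–6 s: (2 − -3)/(6 − 3) = 5/3 m/s².

5/3 m/s²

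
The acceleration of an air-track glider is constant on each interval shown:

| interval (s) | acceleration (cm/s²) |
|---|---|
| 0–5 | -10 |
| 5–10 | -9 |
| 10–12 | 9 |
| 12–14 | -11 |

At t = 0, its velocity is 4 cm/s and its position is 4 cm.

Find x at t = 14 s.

-775.5 cm

On each constant-a segment, Δv = aΔt and Δx = v₀Δt + ½aΔt²; chain segment to segment.
0–5 s: v starts 4 cm/s; Δx = 4·5 + ½·-10·5² = -105 cm; v ends -46 cm/s.
5–10 s: v starts -46 cm/s; Δx = -46·5 + ½·-9·5² = -342.5 cm; v ends -91 cm/s.
10–12 s: v starts -91 cm/s; Δx = -91·2 + ½·9·2² = -164 cm; v ends -73 cm/s.
12–14 s: v starts -73 cm/s; Δx = -73·2 + ½·-11·2² = -168 cm; v ends -95 cm/s.
x(14) = 4 + Σ Δx = -775.5 cm.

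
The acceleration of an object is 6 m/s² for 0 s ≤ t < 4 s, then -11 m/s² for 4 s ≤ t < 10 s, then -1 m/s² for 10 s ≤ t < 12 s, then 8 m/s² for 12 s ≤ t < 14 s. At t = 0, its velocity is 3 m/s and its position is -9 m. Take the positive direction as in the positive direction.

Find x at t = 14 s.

-131 m

On each constant-a segment, Δv = aΔt and Δx = v₀Δt + ½aΔt²; chain segment to segment.
0–4 s: v starts 3 m/s; Δx = 3·4 + ½·6·4² = 60 m; v ends 27 m/s.
4–10 s: v starts 27 m/s; Δx = 27·6 + ½·-11·6² = -36 m; v ends -39 m/s.
10–12 s: v starts -39 m/s; Δx = -39·2 + ½·-1·2² = -80 m; v ends -41 m/s.
12–14 s: v starts -41 m/s; Δx = -41·2 + ½·8·2² = -66 m; v ends -25 m/s.
x(14) = -9 + Σ Δx = -131 m.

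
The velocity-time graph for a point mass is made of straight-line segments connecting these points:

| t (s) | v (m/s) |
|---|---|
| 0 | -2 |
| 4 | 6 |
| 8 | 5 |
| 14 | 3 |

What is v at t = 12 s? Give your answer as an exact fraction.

11/3 m/s

On 8–14 s the graph is linear from 5 to 3 m/s: v(12) = 5 + (3 − 5)·(12 − 8)/(14 − 8) = 11/3 m/s.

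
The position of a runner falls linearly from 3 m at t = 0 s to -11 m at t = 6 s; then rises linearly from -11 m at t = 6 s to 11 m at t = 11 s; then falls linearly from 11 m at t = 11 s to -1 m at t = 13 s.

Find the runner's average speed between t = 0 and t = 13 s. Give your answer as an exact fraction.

Average speed = (total path length)/(elapsed time); on a piecewise-linear x-t graph the path length is Σ|Δx|.
0–6 s: |Δx| = |-11 − 3| = 14 m
6–11 s: |Δx| = |11 − -11| = 22 m
11–13 s: |Δx| = |-1 − 11| = 12 m
Total path = 48 m; average speed = 48/13 = 48/13 m/s.

48/13 m/s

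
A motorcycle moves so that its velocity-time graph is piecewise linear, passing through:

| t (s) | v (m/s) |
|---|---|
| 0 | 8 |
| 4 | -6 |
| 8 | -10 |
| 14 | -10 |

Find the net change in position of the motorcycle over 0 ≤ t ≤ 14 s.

Net displacement equals the area under the velocity-time graph (areas below the axis count negative).
0–4 s: ½(8 + -6)(4) = 4 m
4–8 s: ½(-6 + -10)(4) = -32 m
8–14 s: -10 × 6 = -60 m
Net displacement = -88 m

-88 m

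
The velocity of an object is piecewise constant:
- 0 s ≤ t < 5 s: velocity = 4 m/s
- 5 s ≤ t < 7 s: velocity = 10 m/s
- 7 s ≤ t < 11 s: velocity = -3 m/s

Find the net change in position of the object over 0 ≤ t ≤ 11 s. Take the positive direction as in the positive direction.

28 m

Net displacement equals the area under the velocity-time graph (areas below the axis count negative).
0–5 s: 4 × 5 = 20 m
5–7 s: 10 × 2 = 20 m
7–11 s: -3 × 4 = -12 m
Net displacement = 28 m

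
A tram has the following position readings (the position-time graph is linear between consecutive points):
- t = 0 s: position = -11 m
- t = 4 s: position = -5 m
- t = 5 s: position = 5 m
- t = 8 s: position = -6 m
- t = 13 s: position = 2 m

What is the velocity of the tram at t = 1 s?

1.5 m/s

Velocity is the slope of the x-t graph on 0–4 s: (-5 − -11)/(4 − 0) = 1.5 m/s.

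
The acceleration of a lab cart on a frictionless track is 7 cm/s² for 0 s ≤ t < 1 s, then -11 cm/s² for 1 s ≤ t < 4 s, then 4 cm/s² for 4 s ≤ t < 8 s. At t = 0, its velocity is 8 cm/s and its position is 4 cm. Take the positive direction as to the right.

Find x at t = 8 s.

On each constant-a segment, Δv = aΔt and Δx = v₀Δt + ½aΔt²; chain segment to segment.
0–1 s: v starts 8 cm/s; Δx = 8·1 + ½·7·1² = 11.5 cm; v ends 15 cm/s.
1–4 s: v starts 15 cm/s; Δx = 15·3 + ½·-11·3² = -4.5 cm; v ends -18 cm/s.
4–8 s: v starts -18 cm/s; Δx = -18·4 + ½·4·4² = -40 cm; v ends -2 cm/s.
x(8) = 4 + Σ Δx = -29 cm.

-29 cm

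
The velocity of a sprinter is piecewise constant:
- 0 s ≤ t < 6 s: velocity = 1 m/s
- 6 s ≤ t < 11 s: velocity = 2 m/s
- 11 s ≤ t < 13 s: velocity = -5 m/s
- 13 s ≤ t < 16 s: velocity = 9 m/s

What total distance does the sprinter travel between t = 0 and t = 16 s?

53 m

Total distance travelled is ∫|v| dt — sum the magnitudes of each area piece.
0–6 s: |1| × 6 = 6 m
6–11 s: |2| × 5 = 10 m
11–13 s: |-5| × 2 = 10 m
13–16 s: |9| × 3 = 27 m
Total distance = 53 m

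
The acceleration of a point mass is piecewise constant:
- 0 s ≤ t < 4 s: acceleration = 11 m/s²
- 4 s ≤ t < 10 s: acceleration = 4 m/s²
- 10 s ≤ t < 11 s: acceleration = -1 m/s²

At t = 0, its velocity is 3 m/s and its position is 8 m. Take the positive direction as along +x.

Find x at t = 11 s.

532.5 m

On each constant-a segment, Δv = aΔt and Δx = v₀Δt + ½aΔt²; chain segment to segment.
0–4 s: v starts 3 m/s; Δx = 3·4 + ½·11·4² = 100 m; v ends 47 m/s.
4–10 s: v starts 47 m/s; Δx = 47·6 + ½·4·6² = 354 m; v ends 71 m/s.
10–11 s: v starts 71 m/s; Δx = 71·1 + ½·-1·1² = 70.5 m; v ends 70 m/s.
x(11) = 8 + Σ Δx = 532.5 m.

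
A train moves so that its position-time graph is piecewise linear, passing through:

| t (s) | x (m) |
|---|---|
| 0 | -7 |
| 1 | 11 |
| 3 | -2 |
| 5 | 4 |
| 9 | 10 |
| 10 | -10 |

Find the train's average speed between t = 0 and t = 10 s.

Average speed = (total path length)/(elapsed time); on a piecewise-linear x-t graph the path length is Σ|Δx|.
0–1 s: |Δx| = |11 − -7| = 18 m
1–3 s: |Δx| = |-2 − 11| = 13 m
3–5 s: |Δx| = |4 − -2| = 6 m
5–9 s: |Δx| = |10 − 4| = 6 m
9–10 s: |Δx| = |-10 − 10| = 20 m
Total path = 63 m; average speed = 63/10 = 6.3 m/s.

6.3 m/s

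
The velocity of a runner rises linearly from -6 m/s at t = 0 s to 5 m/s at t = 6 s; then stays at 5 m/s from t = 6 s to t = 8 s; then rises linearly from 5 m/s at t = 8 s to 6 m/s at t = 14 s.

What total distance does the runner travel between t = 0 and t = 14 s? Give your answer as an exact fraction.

656/11 m

Distance (not displacement) is the total path length: add the absolute areas under v-t.
0–6 s: v = 0 at t = 36/11 s; triangle areas 108/11 + 75/11 = 183/11 m
6–8 s: |5| × 2 = 10 m
8–14 s: |½(5 + 6)(6)| = 33 m
Total distance = 656/11 m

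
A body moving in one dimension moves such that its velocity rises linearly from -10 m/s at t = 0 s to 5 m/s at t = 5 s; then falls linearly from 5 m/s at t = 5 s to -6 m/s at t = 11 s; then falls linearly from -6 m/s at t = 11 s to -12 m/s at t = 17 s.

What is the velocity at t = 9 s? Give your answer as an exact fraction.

On 5–11 s the graph is linear from 5 to -6 m/s: v(9) = 5 + (-6 − 5)·(9 − 5)/(11 − 5) = -7/3 m/s.

-7/3 m/s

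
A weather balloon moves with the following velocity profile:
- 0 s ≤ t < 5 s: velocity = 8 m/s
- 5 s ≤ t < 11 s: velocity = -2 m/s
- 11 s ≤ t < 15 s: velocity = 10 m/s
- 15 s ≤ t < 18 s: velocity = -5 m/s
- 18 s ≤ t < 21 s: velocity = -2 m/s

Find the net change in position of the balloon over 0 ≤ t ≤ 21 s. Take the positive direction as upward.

47 m

Net displacement equals the area under the velocity-time graph (areas below the axis count negative).
0–5 s: 8 × 5 = 40 m
5–11 s: -2 × 6 = -12 m
11–15 s: 10 × 4 = 40 m
15–18 s: -5 × 3 = -15 m
18–21 s: -2 × 3 = -6 m
Net displacement = 47 m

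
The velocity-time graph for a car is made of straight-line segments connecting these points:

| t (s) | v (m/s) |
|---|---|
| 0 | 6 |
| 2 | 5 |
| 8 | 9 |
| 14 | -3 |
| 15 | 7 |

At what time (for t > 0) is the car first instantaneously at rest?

t = 12.5 s

v changes sign on 8–14 s (from 9 to -3); the graph is linear there, so v = 0 at t = 8 + (-9)·(14 − 8)/(-3 − 9) = 12.5 s.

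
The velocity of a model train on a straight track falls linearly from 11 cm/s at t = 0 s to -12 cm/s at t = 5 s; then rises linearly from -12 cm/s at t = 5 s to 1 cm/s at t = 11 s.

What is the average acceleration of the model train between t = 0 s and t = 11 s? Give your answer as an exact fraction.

-10/11 cm/s²

Average acceleration = Δv/Δt = (1 − 11)/(11 − 0) = -10/11 cm/s².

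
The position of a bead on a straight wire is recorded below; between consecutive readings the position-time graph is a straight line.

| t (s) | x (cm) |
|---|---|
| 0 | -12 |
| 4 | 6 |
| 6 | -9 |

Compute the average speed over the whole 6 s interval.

5.5 cm/s

Average speed = (total path length)/(elapsed time); on a piecewise-linear x-t graph the path length is Σ|Δx|.
0–4 s: |Δx| = |6 − -12| = 18 cm
4–6 s: |Δx| = |-9 − 6| = 15 cm
Total path = 33 cm; average speed = 33/6 = 5.5 cm/s.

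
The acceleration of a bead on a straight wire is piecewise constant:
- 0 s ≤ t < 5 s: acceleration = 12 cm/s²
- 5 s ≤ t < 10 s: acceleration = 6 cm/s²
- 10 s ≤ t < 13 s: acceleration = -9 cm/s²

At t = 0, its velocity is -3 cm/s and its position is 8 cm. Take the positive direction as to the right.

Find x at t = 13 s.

723.5 cm

On each constant-a segment, Δv = aΔt and Δx = v₀Δt + ½aΔt²; chain segment to segment.
0–5 s: v starts -3 cm/s; Δx = -3·5 + ½·12·5² = 135 cm; v ends 57 cm/s.
5–10 s: v starts 57 cm/s; Δx = 57·5 + ½·6·5² = 360 cm; v ends 87 cm/s.
10–13 s: v starts 87 cm/s; Δx = 87·3 + ½·-9·3² = 220.5 cm; v ends 60 cm/s.
x(13) = 8 + Σ Δx = 723.5 cm.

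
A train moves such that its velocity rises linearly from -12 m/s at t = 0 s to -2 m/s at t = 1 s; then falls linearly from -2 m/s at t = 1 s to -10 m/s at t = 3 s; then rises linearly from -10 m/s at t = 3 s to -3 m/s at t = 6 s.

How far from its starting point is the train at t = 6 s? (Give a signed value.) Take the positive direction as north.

-38.5 m

Net displacement equals the area under the velocity-time graph (areas below the axis count negative).
0–1 s: ½(-12 + -2)(1) = -7 m
1–3 s: ½(-2 + -10)(2) = -12 m
3–6 s: ½(-10 + -3)(3) = -19.5 m
Net displacement = -38.5 m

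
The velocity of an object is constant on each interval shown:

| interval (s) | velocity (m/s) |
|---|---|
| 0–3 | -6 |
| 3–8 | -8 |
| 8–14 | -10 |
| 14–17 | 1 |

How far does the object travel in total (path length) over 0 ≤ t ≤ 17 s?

121 m

Distance (not displacement) is the total path length: add the absolute areas under v-t.
0–3 s: |-6| × 3 = 18 m
3–8 s: |-8| × 5 = 40 m
8–14 s: |-10| × 6 = 60 m
14–17 s: |1| × 3 = 3 m
Total distance = 121 m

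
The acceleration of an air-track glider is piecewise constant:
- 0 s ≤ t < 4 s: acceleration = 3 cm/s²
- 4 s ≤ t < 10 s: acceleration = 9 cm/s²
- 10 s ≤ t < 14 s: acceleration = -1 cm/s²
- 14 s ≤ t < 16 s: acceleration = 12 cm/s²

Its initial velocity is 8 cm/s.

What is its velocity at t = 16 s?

Δv equals the area under the a-t graph; then v = v₀ + Δv.
0–4 s: 3 × 4 = 12 cm/s
4–10 s: 9 × 6 = 54 cm/s
10–14 s: -1 × 4 = -4 cm/s
14–16 s: 12 × 2 = 24 cm/s
Δv = 86 cm/s, so v(16) = 8 + (86) = 94 cm/s.

94 cm/s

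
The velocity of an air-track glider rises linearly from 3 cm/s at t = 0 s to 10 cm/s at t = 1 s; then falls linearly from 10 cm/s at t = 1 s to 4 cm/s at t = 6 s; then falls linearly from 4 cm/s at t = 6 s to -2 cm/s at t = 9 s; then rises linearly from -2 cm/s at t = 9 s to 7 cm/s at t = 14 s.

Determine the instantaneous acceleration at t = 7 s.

-2 cm/s²

Acceleration is the slope of the v-t graph on 6–9 s: (-2 − 4)/(9 − 6) = -2 cm/s².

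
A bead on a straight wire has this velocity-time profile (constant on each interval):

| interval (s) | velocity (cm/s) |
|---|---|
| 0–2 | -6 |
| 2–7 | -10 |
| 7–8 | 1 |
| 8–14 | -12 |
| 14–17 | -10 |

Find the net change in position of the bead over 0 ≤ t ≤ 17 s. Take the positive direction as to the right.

-163 cm

Net displacement equals the area under the velocity-time graph (areas below the axis count negative).
0–2 s: -6 × 2 = -12 cm
2–7 s: -10 × 5 = -50 cm
7–8 s: 1 × 1 = 1 cm
8–14 s: -12 × 6 = -72 cm
14–17 s: -10 × 3 = -30 cm
Net displacement = -163 cm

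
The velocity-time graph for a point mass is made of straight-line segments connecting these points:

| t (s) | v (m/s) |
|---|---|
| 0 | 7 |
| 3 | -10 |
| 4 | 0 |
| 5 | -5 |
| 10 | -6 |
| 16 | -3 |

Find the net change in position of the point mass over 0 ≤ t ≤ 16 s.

-66.5 m

Displacement is the signed area under the v-t curve.
0–3 s: ½(7 + -10)(3) = -4.5 m
3–4 s: ½(-10 + 0)(1) = -5 m
4–5 s: ½(0 + -5)(1) = -2.5 m
5–10 s: ½(-5 + -6)(5) = -27.5 m
10–16 s: ½(-6 + -3)(6) = -27 m
Net displacement = -66.5 m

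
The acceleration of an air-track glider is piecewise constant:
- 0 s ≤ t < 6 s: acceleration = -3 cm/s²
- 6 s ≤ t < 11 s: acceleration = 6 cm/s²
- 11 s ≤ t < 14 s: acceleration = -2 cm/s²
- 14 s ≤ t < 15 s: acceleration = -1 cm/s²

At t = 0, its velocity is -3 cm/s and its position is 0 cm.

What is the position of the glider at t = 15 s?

-81.5 cm

On each constant-a segment, Δv = aΔt and Δx = v₀Δt + ½aΔt²; chain segment to segment.
0–6 s: v starts -3 cm/s; Δx = -3·6 + ½·-3·6² = -72 cm; v ends -21 cm/s.
6–11 s: v starts -21 cm/s; Δx = -21·5 + ½·6·5² = -30 cm; v ends 9 cm/s.
11–14 s: v starts 9 cm/s; Δx = 9·3 + ½·-2·3² = 18 cm; v ends 3 cm/s.
14–15 s: v starts 3 cm/s; Δx = 3·1 + ½·-1·1² = 2.5 cm; v ends 2 cm/s.
x(15) = 0 + Σ Δx = -81.5 cm.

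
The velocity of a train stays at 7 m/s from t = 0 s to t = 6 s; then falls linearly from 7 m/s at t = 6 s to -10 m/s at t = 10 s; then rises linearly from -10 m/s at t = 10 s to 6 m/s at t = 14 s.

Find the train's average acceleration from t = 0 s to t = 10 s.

-1.7 m/s²

Average acceleration = Δv/Δt = (-10 − 7)/(10 − 0) = -1.7 m/s².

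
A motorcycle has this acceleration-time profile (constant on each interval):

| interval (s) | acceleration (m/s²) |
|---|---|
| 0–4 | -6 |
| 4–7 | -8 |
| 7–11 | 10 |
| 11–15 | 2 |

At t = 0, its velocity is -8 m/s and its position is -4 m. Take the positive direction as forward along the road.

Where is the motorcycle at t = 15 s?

On each constant-a segment, Δv = aΔt and Δx = v₀Δt + ½aΔt²; chain segment to segment.
0–4 s: v starts -8 m/s; Δx = -8·4 + ½·-6·4² = -80 m; v ends -32 m/s.
4–7 s: v starts -32 m/s; Δx = -32·3 + ½·-8·3² = -132 m; v ends -56 m/s.
7–11 s: v starts -56 m/s; Δx = -56·4 + ½·10·4² = -144 m; v ends -16 m/s.
11–15 s: v starts -16 m/s; Δx = -16·4 + ½·2·4² = -48 m; v ends -8 m/s.
x(15) = -4 + Σ Δx = -408 m.

-408 m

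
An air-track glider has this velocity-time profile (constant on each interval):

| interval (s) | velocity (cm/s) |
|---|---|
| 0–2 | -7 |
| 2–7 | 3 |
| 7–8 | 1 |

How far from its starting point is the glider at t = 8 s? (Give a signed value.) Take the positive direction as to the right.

Net displacement equals the area under the velocity-time graph (areas below the axis count negative).
0–2 s: -7 × 2 = -14 cm
2–7 s: 3 × 5 = 15 cm
7–8 s: 1 × 1 = 1 cm
Net displacement = 2 cm

2 cm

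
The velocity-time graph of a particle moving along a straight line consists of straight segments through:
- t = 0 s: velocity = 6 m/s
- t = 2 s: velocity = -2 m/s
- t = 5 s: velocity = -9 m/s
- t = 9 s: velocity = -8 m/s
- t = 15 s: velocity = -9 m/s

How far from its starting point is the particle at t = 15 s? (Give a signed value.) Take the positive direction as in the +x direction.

Displacement is the signed area under the v-t curve.
0–2 s: ½(6 + -2)(2) = 4 m
2–5 s: ½(-2 + -9)(3) = -16.5 m
5–9 s: ½(-9 + -8)(4) = -34 m
9–15 s: ½(-8 + -9)(6) = -51 m
Net displacement = -97.5 m

-97.5 m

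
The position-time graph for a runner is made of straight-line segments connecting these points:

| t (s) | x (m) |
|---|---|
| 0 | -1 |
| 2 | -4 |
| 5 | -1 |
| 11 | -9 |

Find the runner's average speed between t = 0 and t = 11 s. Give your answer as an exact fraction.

14/11 m/s

Average speed = (total path length)/(elapsed time); on a piecewise-linear x-t graph the path length is Σ|Δx|.
0–2 s: |Δx| = |-4 − -1| = 3 m
2–5 s: |Δx| = |-1 − -4| = 3 m
5–11 s: |Δx| = |-9 − -1| = 8 m
Total path = 14 m; average speed = 14/11 = 14/11 m/s.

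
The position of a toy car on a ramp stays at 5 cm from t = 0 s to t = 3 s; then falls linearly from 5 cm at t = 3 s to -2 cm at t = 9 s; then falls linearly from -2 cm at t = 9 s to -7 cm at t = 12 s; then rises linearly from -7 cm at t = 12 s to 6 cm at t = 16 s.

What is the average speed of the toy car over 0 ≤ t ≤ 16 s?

1.5625 cm/s

Average speed = (total path length)/(elapsed time); on a piecewise-linear x-t graph the path length is Σ|Δx|.
0–3 s: |Δx| = |5 − 5| = 0 cm
3–9 s: |Δx| = |-2 − 5| = 7 cm
9–12 s: |Δx| = |-7 − -2| = 5 cm
12–16 s: |Δx| = |6 − -7| = 13 cm
Total path = 25 cm; average speed = 25/16 = 1.5625 cm/s.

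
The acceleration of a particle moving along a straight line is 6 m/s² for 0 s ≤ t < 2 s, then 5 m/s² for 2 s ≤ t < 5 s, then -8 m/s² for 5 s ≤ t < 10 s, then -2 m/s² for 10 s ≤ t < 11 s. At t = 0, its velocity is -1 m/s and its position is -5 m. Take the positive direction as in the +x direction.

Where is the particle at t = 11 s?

75.5 m

On each constant-a segment, Δv = aΔt and Δx = v₀Δt + ½aΔt²; chain segment to segment.
0–2 s: v starts -1 m/s; Δx = -1·2 + ½·6·2² = 10 m; v ends 11 m/s.
2–5 s: v starts 11 m/s; Δx = 11·3 + ½·5·3² = 55.5 m; v ends 26 m/s.
5–10 s: v starts 26 m/s; Δx = 26·5 + ½·-8·5² = 30 m; v ends -14 m/s.
10–11 s: v starts -14 m/s; Δx = -14·1 + ½·-2·1² = -15 m; v ends -16 m/s.
x(11) = -5 + Σ Δx = 75.5 m.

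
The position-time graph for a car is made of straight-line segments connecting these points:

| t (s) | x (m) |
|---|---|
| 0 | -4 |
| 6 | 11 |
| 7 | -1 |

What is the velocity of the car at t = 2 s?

Velocity is the slope of the x-t graph on 0–6 s: (11 − -4)/(6 − 0) = 2.5 m/s.

2.5 m/s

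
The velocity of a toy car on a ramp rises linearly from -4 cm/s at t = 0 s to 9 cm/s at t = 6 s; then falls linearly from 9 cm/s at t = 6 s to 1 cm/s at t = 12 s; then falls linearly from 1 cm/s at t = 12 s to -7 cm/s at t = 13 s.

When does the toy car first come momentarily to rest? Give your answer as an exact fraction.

v changes sign on 0–6 s (from -4 to 9); the graph is linear there, so v = 0 at t = 0 + (4)·(6 − 0)/(9 − -4) = 24/13 s.

t = 24/13 s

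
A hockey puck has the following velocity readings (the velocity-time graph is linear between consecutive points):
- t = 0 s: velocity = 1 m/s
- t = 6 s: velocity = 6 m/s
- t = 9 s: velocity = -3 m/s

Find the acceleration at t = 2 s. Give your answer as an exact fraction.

5/6 m/s²

Acceleration is the slope of the v-t graph on 0–6 s: (6 − 1)/(6 − 0) = 5/6 m/s².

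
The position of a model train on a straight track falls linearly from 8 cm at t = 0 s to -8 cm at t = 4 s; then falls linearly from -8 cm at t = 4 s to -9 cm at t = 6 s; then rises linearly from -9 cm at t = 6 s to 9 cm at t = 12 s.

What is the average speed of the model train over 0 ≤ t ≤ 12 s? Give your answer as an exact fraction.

Average speed = (total path length)/(elapsed time); on a piecewise-linear x-t graph the path length is Σ|Δx|.
0–4 s: |Δx| = |-8 − 8| = 16 cm
4–6 s: |Δx| = |-9 − -8| = 1 cm
6–12 s: |Δx| = |9 − -9| = 18 cm
Total path = 35 cm; average speed = 35/12 = 35/12 cm/s.

35/12 cm/s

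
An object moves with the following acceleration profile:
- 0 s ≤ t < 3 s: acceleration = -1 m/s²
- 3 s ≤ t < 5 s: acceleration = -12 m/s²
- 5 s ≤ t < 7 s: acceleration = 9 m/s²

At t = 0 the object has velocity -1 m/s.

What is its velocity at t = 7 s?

Δv equals the area under the a-t graph; then v = v₀ + Δv.
0–3 s: -1 × 3 = -3 m/s
3–5 s: -12 × 2 = -24 m/s
5–7 s: 9 × 2 = 18 m/s
Δv = -9 m/s, so v(7) = -1 + (-9) = -10 m/s.

-10 m/s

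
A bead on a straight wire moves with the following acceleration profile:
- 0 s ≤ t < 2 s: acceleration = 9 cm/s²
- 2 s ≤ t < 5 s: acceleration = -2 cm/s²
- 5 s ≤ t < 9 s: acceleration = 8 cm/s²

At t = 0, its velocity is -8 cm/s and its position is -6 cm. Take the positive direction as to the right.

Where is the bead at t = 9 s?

97 cm

On each constant-a segment, Δv = aΔt and Δx = v₀Δt + ½aΔt²; chain segment to segment.
0–2 s: v starts -8 cm/s; Δx = -8·2 + ½·9·2² = 2 cm; v ends 10 cm/s.
2–5 s: v starts 10 cm/s; Δx = 10·3 + ½·-2·3² = 21 cm; v ends 4 cm/s.
5–9 s: v starts 4 cm/s; Δx = 4·4 + ½·8·4² = 80 cm; v ends 36 cm/s.
x(9) = -6 + Σ Δx = 97 cm.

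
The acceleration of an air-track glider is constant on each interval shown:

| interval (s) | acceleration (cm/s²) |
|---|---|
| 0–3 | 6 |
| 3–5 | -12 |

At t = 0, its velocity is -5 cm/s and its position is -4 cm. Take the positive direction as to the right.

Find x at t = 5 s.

10 cm

On each constant-a segment, Δv = aΔt and Δx = v₀Δt + ½aΔt²; chain segment to segment.
0–3 s: v starts -5 cm/s; Δx = -5·3 + ½·6·3² = 12 cm; v ends 13 cm/s.
3–5 s: v starts 13 cm/s; Δx = 13·2 + ½·-12·2² = 2 cm; v ends -11 cm/s.
x(5) = -4 + Σ Δx = 10 cm.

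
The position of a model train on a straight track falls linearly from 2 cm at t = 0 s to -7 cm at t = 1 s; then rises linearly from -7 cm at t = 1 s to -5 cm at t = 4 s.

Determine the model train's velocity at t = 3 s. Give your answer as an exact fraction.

2/3 cm/s

Velocity is the slope of the x-t graph on 1–4 s: (-5 − -7)/(4 − 1) = 2/3 cm/s.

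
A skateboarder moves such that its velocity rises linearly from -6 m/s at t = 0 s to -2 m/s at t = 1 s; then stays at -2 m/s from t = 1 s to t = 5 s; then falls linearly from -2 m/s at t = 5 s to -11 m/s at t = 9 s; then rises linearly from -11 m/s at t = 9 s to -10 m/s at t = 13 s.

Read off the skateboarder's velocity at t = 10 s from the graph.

On 9–13 s the graph is linear from -11 to -10 m/s: v(10) = -11 + (-10 − -11)·(10 − 9)/(13 − 9) = -10.75 m/s.

-10.75 m/s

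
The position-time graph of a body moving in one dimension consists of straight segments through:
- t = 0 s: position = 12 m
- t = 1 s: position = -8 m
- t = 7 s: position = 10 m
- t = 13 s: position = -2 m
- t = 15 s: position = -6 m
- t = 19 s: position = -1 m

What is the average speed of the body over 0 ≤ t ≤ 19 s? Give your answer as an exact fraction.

Average speed = (total path length)/(elapsed time); on a piecewise-linear x-t graph the path length is Σ|Δx|.
0–1 s: |Δx| = |-8 − 12| = 20 m
1–7 s: |Δx| = |10 − -8| = 18 m
7–13 s: |Δx| = |-2 − 10| = 12 m
13–15 s: |Δx| = |-6 − -2| = 4 m
15–19 s: |Δx| = |-1 − -6| = 5 m
Total path = 59 m; average speed = 59/19 = 59/19 m/s.

59/19 m/s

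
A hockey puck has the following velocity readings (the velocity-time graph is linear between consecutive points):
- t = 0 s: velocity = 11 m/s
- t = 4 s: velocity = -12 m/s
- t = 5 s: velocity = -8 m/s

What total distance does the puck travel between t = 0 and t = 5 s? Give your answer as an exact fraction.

760/23 m

Distance (not displacement) is the total path length: add the absolute areas under v-t.
0–4 s: v = 0 at t = 44/23 s; triangle areas 242/23 + 288/23 = 530/23 m
4–5 s: |½(-12 + -8)(1)| = 10 m
Total distance = 760/23 m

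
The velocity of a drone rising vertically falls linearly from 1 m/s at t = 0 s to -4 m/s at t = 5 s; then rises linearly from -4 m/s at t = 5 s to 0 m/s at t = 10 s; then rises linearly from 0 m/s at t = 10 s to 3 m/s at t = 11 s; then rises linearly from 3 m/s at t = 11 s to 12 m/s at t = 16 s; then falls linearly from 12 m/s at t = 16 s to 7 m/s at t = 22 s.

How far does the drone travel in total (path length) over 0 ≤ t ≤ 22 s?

Total distance travelled is ∫|v| dt — sum the magnitudes of each area piece.
0–5 s: v = 0 at t = 1 s; triangle areas 0.5 + 8 = 8.5 m
5–10 s: |½(-4 + 0)(5)| = 10 m
10–11 s: |½(0 + 3)(1)| = 1.5 m
11–16 s: |½(3 + 12)(5)| = 37.5 m
16–22 s: |½(12 + 7)(6)| = 57 m
Total distance = 114.5 m

114.5 m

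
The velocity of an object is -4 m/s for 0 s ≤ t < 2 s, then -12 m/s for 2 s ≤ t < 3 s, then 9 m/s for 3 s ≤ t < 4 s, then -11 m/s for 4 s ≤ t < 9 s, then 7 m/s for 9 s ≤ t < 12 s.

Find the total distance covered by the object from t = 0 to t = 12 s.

105 m

Distance (not displacement) is the total path length: add the absolute areas under v-t.
0–2 s: |-4| × 2 = 8 m
2–3 s: |-12| × 1 = 12 m
3–4 s: |9| × 1 = 9 m
4–9 s: |-11| × 5 = 55 m
9–12 s: |7| × 3 = 21 m
Total distance = 105 m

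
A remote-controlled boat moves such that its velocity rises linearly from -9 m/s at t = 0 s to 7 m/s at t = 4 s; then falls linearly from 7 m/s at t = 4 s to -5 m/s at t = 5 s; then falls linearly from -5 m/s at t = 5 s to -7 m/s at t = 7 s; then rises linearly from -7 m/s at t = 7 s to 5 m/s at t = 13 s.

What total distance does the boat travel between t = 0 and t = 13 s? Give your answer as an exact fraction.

299/6 m

Total distance travelled is ∫|v| dt — sum the magnitudes of each area piece.
0–4 s: v = 0 at t = 2.25 s; triangle areas 10.125 + 6.125 = 16.25 m
4–5 s: v = 0 at t = 55/12 s; triangle areas 49/24 + 25/24 = 37/12 m
5–7 s: |½(-5 + -7)(2)| = 12 m
7–13 s: v = 0 at t = 10.5 s; triangle areas 12.25 + 6.25 = 18.5 m
Total distance = 299/6 m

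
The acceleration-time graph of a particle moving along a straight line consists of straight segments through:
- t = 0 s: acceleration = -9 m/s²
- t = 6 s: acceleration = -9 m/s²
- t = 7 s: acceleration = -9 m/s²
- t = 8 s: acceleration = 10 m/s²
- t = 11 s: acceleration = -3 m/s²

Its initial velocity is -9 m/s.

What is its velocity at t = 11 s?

Δv equals the area under the a-t graph; then v = v₀ + Δv.
0–6 s: -9 × 6 = -54 m/s
6–7 s: -9 × 1 = -9 m/s
7–8 s: ½(-9 + 10)(1) = 0.5 m/s
8–11 s: ½(10 + -3)(3) = 10.5 m/s
Δv = -52 m/s, so v(11) = -9 + (-52) = -61 m/s.

-61 m/s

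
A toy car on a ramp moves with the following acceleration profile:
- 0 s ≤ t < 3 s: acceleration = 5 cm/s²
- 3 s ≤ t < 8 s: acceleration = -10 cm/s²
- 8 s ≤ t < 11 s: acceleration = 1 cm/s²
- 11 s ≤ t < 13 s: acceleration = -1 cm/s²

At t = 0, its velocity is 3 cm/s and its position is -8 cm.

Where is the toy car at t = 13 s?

On each constant-a segment, Δv = aΔt and Δx = v₀Δt + ½aΔt²; chain segment to segment.
0–3 s: v starts 3 cm/s; Δx = 3·3 + ½·5·3² = 31.5 cm; v ends 18 cm/s.
3–8 s: v starts 18 cm/s; Δx = 18·5 + ½·-10·5² = -35 cm; v ends -32 cm/s.
8–11 s: v starts -32 cm/s; Δx = -32·3 + ½·1·3² = -91.5 cm; v ends -29 cm/s.
11–13 s: v starts -29 cm/s; Δx = -29·2 + ½·-1·2² = -60 cm; v ends -31 cm/s.
x(13) = -8 + Σ Δx = -163 cm.

-163 cm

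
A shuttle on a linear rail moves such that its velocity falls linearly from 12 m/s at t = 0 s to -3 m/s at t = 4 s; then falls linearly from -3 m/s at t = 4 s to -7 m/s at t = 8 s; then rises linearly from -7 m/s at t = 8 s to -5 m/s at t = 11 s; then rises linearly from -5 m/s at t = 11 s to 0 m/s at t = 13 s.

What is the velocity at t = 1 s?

8.25 m/s

On 0–4 s the graph is linear from 12 to -3 m/s: v(1) = 12 + (-3 − 12)·(1 − 0)/(4 − 0) = 8.25 m/s.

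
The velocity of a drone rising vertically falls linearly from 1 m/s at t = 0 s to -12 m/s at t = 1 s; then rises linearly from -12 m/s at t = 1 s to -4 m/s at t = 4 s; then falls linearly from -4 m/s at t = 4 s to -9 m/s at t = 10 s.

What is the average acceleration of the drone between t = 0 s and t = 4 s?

Average acceleration = Δv/Δt = (-4 − 1)/(4 − 0) = -1.25 m/s².

-1.25 m/s²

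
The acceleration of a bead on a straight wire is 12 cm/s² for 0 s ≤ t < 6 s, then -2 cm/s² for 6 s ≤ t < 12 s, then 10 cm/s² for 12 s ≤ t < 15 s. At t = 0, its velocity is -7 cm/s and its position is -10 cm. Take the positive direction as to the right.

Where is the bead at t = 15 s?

722 cm

On each constant-a segment, Δv = aΔt and Δx = v₀Δt + ½aΔt²; chain segment to segment.
0–6 s: v starts -7 cm/s; Δx = -7·6 + ½·12·6² = 174 cm; v ends 65 cm/s.
6–12 s: v starts 65 cm/s; Δx = 65·6 + ½·-2·6² = 354 cm; v ends 53 cm/s.
12–15 s: v starts 53 cm/s; Δx = 53·3 + ½·10·3² = 204 cm; v ends 83 cm/s.
x(15) = -10 + Σ Δx = 722 cm.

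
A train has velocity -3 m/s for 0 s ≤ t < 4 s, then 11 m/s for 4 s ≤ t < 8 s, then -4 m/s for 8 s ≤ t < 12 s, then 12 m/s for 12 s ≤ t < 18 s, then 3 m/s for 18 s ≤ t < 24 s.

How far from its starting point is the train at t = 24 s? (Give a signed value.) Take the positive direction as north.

Net displacement equals the area under the velocity-time graph (areas below the axis count negative).
0–4 s: -3 × 4 = -12 m
4–8 s: 11 × 4 = 44 m
8–12 s: -4 × 4 = -16 m
12–18 s: 12 × 6 = 72 m
18–24 s: 3 × 6 = 18 m
Net displacement = 106 m

106 m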